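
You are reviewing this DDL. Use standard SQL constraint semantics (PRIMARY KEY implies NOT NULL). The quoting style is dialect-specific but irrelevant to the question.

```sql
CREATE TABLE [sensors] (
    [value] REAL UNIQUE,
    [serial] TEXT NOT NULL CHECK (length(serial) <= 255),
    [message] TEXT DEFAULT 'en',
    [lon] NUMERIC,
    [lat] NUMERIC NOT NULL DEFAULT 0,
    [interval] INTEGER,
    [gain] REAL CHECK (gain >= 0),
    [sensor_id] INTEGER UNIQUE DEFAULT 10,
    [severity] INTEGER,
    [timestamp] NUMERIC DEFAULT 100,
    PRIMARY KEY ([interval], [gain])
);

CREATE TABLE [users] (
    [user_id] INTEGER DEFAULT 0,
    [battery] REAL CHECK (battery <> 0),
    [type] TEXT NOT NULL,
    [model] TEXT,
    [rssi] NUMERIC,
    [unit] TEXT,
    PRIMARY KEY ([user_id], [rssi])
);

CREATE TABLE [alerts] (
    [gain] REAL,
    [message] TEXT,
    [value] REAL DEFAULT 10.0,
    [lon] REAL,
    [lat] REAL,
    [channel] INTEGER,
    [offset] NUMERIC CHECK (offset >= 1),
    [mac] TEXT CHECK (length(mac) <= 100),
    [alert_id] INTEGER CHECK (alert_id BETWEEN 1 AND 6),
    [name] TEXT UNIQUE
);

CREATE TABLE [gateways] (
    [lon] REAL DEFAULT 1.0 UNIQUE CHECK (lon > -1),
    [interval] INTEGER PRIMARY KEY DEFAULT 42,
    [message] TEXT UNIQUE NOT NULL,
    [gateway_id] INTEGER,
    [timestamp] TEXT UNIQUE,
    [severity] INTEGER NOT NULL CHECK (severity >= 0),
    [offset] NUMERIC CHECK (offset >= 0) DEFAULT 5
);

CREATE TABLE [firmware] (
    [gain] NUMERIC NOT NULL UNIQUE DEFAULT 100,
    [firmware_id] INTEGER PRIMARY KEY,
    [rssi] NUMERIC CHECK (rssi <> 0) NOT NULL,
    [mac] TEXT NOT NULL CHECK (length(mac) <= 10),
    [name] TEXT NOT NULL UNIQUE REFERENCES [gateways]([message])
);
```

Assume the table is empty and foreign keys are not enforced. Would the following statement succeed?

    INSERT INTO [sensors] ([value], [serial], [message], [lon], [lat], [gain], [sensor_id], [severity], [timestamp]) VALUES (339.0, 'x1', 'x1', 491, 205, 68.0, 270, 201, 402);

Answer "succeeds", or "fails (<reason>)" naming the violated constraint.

fails (NOT NULL on interval)

interval is omitted from the column list and has no DEFAULT, so it would receive NULL.
But interval is part of the PRIMARY KEY (implied NOT NULL).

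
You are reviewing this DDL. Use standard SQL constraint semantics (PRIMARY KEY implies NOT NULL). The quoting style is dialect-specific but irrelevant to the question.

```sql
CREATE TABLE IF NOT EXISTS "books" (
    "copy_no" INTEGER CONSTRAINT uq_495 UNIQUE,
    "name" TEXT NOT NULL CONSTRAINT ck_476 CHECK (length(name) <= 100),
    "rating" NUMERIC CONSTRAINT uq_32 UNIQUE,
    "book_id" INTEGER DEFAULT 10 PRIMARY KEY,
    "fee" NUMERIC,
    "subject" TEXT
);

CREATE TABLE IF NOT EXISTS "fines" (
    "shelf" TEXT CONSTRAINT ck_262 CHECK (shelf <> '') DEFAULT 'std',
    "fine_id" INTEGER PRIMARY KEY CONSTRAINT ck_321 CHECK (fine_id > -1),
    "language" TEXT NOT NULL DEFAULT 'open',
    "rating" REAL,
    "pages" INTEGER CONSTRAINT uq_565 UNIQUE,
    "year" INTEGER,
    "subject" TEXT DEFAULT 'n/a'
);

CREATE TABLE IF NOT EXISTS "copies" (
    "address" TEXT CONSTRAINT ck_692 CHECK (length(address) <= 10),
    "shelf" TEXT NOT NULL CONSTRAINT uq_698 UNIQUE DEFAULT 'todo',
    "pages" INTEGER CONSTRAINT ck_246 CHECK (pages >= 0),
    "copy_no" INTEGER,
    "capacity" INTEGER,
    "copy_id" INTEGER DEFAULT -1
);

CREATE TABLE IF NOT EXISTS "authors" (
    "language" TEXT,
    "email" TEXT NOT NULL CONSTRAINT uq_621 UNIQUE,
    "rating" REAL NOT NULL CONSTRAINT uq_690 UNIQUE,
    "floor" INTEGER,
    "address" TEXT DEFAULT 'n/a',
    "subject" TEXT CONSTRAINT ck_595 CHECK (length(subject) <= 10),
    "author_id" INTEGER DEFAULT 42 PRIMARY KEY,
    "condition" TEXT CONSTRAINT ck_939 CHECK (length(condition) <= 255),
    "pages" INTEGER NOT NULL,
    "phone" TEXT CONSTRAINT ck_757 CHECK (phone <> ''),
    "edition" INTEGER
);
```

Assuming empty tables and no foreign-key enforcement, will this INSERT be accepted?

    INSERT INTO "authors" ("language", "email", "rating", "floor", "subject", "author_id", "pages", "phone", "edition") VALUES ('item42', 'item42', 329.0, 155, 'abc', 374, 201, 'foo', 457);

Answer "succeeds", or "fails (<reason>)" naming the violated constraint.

NOT NULL columns: author_id is supplied; email is supplied; pages is supplied; rating is supplied.
CHECK constraints: 'abc' satisfies (length(subject) <= 10); 'foo' satisfies (phone <> '').
No constraint is violated.

succeeds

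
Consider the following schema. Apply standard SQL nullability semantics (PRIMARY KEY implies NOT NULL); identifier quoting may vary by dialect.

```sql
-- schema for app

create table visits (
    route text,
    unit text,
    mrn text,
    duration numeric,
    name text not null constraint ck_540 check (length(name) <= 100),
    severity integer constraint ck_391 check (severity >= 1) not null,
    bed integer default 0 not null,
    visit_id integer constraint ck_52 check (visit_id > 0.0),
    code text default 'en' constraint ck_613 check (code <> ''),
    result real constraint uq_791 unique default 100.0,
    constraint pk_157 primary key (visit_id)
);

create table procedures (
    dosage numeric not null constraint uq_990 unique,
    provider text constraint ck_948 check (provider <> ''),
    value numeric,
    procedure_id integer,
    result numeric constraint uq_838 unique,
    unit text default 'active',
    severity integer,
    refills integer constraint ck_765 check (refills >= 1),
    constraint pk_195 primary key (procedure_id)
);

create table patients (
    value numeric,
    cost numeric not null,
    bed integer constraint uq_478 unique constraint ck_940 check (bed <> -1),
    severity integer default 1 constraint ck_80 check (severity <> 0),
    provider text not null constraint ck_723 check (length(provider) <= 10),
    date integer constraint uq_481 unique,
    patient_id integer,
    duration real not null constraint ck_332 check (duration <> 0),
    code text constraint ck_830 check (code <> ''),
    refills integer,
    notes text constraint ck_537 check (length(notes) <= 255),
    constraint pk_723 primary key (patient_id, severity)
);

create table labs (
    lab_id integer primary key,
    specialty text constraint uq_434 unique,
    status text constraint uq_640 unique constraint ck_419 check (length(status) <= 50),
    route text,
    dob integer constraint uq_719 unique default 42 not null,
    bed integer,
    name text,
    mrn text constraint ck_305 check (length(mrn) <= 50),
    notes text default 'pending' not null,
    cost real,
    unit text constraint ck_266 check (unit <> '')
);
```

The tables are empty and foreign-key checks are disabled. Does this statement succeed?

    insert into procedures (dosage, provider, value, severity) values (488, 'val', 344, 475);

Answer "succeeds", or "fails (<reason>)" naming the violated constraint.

fails (NOT NULL on procedure_id)

procedure_id is omitted from the column list and has no DEFAULT, so it would receive NULL.
But procedure_id is part of the PRIMARY KEY (implied NOT NULL).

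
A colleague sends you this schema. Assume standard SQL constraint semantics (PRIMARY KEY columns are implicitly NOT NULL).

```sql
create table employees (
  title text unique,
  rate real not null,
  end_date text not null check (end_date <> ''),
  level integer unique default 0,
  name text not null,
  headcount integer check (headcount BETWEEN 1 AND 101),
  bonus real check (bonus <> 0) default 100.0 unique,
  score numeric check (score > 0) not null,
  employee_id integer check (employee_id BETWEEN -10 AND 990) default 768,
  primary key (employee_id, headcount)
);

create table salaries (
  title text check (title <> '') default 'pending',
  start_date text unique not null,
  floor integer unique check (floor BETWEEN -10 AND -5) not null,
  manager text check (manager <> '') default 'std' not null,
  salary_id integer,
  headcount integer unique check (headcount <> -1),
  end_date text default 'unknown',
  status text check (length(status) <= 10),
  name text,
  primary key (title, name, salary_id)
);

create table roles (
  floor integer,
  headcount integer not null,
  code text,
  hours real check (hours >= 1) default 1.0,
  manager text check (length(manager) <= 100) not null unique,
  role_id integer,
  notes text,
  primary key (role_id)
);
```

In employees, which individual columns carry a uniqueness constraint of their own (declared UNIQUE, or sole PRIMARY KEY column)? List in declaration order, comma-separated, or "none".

title, level, bonus

- title: declared UNIQUE → unique.
- rate: no UNIQUE or single-column PK constraint.
- end_date: no UNIQUE or single-column PK constraint.
- level: declared UNIQUE → unique.
- name: no UNIQUE or single-column PK constraint.
- headcount: part of a composite PRIMARY KEY — only the tuple is unique, not this column on its own.
- bonus: declared UNIQUE → unique.
- score: no UNIQUE or single-column PK constraint.
- employee_id: part of a composite PRIMARY KEY — only the tuple is unique, not this column on its own.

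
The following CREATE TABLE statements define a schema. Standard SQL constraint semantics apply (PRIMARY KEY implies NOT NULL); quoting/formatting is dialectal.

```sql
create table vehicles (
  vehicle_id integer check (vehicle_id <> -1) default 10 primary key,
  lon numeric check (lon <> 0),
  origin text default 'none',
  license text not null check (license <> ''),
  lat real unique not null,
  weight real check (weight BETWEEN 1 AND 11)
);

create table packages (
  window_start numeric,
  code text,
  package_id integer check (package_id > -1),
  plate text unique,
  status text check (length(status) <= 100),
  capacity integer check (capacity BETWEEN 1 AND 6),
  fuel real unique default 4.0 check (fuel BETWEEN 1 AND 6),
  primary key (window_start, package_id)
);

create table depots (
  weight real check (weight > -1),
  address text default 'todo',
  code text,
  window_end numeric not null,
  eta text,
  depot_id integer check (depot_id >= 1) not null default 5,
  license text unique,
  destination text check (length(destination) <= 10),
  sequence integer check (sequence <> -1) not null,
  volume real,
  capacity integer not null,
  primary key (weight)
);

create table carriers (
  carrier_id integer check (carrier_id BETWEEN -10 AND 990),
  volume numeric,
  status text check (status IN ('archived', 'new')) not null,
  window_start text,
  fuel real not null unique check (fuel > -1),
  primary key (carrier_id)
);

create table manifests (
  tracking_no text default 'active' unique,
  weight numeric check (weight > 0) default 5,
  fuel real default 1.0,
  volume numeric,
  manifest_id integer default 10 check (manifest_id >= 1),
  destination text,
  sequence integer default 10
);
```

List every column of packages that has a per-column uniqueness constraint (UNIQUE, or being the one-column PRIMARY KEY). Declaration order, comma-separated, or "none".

plate, fuel

- window_start: part of a composite PRIMARY KEY — only the tuple is unique, not this column on its own.
- code: no UNIQUE or single-column PK constraint.
- package_id: part of a composite PRIMARY KEY — only the tuple is unique, not this column on its own.
- plate: declared UNIQUE → unique.
- status: no UNIQUE or single-column PK constraint.
- capacity: no UNIQUE or single-column PK constraint.
- fuel: declared UNIQUE → unique.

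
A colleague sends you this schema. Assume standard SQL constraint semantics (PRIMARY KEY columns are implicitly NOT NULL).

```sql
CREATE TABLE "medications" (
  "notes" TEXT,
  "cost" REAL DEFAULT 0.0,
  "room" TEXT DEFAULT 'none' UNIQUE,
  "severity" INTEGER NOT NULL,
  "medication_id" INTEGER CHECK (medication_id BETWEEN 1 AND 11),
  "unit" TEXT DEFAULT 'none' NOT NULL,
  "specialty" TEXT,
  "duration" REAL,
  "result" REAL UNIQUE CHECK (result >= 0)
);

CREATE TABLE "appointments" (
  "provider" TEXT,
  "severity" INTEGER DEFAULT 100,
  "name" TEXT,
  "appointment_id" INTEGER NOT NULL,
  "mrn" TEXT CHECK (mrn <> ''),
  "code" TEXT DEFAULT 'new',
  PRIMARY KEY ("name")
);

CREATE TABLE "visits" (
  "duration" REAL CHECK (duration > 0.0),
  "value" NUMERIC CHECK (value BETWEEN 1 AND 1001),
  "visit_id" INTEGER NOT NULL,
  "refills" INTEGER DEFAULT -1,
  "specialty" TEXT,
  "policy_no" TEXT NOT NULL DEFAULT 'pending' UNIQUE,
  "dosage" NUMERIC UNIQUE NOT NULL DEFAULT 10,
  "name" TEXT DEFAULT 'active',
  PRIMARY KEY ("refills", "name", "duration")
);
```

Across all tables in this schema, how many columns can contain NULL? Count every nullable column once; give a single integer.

medications: 7 nullable (notes, cost, room, medication_id, specialty, duration, result — PK none and explicit NOT NULL columns excluded).
appointments: 4 nullable (provider, severity, mrn, code — PK (name) and explicit NOT NULL columns excluded).
visits: 2 nullable (value, specialty — PK (refills, name, duration) and explicit NOT NULL columns excluded).
Total: 7 + 4 + 2 = 13.

13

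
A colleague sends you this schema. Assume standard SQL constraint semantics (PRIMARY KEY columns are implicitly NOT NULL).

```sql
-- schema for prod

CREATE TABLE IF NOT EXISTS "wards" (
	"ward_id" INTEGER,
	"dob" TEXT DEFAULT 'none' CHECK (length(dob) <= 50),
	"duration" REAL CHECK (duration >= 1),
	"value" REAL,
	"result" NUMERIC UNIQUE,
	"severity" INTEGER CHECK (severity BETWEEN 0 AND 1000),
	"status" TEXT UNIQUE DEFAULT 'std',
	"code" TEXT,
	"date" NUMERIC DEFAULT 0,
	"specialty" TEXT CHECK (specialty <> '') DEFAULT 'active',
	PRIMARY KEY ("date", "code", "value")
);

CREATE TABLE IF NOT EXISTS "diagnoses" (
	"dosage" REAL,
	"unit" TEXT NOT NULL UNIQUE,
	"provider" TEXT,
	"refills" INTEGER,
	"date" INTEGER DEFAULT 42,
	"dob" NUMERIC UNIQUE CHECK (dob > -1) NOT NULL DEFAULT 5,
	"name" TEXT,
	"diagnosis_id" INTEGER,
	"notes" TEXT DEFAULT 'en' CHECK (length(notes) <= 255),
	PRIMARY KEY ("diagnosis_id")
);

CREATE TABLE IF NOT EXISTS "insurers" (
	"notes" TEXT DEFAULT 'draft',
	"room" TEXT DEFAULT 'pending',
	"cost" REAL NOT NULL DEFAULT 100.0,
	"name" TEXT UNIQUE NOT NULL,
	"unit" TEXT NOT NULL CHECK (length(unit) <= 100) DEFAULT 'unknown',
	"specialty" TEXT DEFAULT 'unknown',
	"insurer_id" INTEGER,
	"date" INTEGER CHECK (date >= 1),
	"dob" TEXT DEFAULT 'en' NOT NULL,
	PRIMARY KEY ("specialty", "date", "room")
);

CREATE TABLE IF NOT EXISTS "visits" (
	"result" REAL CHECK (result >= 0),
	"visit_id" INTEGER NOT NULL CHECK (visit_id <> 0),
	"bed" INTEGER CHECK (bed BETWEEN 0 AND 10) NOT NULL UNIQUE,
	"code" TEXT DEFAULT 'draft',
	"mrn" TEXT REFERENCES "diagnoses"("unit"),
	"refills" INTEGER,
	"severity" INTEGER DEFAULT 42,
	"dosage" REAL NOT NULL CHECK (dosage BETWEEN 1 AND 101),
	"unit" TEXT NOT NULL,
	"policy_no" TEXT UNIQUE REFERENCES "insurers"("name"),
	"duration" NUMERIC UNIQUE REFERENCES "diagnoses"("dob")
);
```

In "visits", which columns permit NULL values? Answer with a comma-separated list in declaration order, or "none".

result, code, mrn, refills, severity, policy_no, duration

- result: CHECK does not forbid NULL (a CHECK constraint passes when its expression is NULL) → nullable.
- visit_id: declared NOT NULL → not nullable.
- bed: declared NOT NULL → not nullable.
- code: DEFAULT only fills an omitted column; an explicit NULL is still allowed → nullable.
- mrn: a foreign key column may be NULL unless separately constrained → nullable.
- refills: no NOT NULL constraint applies → nullable.
- severity: DEFAULT only fills an omitted column; an explicit NULL is still allowed → nullable.
- dosage: declared NOT NULL → not nullable.
- unit: declared NOT NULL → not nullable.
- policy_no: a foreign key column may be NULL unless separately constrained → nullable.
- duration: a foreign key column may be NULL unless separately constrained → nullable.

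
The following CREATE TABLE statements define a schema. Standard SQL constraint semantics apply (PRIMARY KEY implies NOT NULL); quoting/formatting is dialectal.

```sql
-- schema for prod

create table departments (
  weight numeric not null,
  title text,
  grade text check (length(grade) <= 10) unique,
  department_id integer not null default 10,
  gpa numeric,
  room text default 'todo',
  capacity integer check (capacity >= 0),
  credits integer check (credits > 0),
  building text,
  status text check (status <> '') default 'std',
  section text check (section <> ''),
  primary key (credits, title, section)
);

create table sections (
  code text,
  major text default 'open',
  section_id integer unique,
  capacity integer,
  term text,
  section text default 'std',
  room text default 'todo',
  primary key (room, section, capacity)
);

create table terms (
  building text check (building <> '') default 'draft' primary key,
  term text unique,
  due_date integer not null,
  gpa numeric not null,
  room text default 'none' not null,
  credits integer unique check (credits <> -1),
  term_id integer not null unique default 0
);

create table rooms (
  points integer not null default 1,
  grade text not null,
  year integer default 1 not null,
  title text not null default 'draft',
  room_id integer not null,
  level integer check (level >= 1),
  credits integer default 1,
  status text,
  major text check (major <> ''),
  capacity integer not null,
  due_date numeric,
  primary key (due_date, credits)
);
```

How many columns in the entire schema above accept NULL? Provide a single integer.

15

departments: 6 nullable (grade, gpa, room, capacity, building, status — PK (credits, title, section) and explicit NOT NULL columns excluded).
sections: 4 nullable (code, major, section_id, term — PK (room, section, capacity) and explicit NOT NULL columns excluded).
terms: 2 nullable (term, credits — PK (building) and explicit NOT NULL columns excluded).
rooms: 3 nullable (level, status, major — PK (due_date, credits) and explicit NOT NULL columns excluded).
Total: 6 + 4 + 2 + 3 = 15.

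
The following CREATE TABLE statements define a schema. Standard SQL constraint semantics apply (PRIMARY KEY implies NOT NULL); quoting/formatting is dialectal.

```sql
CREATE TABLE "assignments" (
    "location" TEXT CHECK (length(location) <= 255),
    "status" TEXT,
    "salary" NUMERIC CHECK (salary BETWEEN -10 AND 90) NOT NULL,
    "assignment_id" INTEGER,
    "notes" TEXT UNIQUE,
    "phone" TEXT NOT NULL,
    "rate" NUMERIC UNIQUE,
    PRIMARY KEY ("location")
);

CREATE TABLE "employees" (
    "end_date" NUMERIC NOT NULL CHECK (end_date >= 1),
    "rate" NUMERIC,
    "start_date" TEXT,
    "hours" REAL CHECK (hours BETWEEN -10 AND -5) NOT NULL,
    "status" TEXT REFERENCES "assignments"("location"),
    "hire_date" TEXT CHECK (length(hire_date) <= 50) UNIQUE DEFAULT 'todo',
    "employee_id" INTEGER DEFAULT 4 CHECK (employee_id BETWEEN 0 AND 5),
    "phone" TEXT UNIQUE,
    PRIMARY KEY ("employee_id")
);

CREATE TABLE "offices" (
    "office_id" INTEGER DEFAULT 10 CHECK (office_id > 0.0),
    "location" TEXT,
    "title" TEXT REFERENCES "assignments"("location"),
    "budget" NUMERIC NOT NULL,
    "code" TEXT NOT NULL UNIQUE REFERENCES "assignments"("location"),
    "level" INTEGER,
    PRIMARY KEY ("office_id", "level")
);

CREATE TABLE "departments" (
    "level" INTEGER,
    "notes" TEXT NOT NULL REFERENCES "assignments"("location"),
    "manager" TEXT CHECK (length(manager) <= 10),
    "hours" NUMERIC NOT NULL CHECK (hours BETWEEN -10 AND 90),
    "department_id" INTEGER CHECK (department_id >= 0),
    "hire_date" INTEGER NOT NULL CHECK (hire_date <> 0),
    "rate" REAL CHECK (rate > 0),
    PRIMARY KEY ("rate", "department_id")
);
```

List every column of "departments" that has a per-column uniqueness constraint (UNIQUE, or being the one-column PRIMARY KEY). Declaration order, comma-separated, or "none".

none

- level: no UNIQUE or single-column PK constraint.
- notes: no UNIQUE or single-column PK constraint.
- manager: no UNIQUE or single-column PK constraint.
- hours: no UNIQUE or single-column PK constraint.
- department_id: part of a composite PRIMARY KEY — only the tuple is unique, not this column on its own.
- hire_date: no UNIQUE or single-column PK constraint.
- rate: part of a composite PRIMARY KEY — only the tuple is unique, not this column on its own.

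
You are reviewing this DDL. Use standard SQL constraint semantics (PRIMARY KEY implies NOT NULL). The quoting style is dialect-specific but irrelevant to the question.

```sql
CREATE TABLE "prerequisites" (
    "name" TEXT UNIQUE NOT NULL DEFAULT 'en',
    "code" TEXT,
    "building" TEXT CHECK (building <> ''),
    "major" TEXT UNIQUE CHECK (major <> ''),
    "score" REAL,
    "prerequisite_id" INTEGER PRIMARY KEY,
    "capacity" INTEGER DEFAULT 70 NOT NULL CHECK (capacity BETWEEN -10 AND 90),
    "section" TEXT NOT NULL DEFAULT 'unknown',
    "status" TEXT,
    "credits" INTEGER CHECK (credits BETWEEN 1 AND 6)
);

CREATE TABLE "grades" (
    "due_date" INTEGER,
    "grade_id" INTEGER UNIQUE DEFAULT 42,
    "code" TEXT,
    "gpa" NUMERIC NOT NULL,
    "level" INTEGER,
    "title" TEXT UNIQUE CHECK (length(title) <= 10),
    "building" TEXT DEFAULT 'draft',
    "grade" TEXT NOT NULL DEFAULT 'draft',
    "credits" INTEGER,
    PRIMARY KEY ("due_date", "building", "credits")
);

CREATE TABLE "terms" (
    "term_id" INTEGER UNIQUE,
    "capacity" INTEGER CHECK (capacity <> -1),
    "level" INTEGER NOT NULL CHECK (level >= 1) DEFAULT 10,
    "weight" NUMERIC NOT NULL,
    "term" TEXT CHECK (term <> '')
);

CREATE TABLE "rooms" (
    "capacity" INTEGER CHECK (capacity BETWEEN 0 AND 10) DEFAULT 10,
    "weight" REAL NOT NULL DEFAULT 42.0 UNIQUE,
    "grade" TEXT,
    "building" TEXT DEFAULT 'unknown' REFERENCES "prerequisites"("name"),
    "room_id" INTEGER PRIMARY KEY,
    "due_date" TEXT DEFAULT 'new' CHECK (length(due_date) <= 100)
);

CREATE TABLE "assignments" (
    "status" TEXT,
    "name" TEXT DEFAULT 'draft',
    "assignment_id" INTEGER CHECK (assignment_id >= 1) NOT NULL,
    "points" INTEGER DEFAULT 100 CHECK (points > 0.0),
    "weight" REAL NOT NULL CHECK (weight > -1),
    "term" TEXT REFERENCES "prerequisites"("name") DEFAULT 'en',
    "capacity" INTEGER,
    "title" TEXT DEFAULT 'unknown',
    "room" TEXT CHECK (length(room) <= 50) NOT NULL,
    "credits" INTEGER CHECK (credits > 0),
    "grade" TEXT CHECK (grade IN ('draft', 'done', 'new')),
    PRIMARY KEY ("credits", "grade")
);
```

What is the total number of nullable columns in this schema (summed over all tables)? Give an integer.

23

prerequisites: 6 nullable (code, building, major, score, status, credits — PK (prerequisite_id) and explicit NOT NULL columns excluded).
grades: 4 nullable (grade_id, code, level, title — PK (due_date, building, credits) and explicit NOT NULL columns excluded).
terms: 3 nullable (term_id, capacity, term — PK none and explicit NOT NULL columns excluded).
rooms: 4 nullable (capacity, grade, building, due_date — PK (room_id) and explicit NOT NULL columns excluded).
assignments: 6 nullable (status, name, points, term, capacity, title — PK (credits, grade) and explicit NOT NULL columns excluded).
Total: 6 + 4 + 3 + 4 + 6 = 23.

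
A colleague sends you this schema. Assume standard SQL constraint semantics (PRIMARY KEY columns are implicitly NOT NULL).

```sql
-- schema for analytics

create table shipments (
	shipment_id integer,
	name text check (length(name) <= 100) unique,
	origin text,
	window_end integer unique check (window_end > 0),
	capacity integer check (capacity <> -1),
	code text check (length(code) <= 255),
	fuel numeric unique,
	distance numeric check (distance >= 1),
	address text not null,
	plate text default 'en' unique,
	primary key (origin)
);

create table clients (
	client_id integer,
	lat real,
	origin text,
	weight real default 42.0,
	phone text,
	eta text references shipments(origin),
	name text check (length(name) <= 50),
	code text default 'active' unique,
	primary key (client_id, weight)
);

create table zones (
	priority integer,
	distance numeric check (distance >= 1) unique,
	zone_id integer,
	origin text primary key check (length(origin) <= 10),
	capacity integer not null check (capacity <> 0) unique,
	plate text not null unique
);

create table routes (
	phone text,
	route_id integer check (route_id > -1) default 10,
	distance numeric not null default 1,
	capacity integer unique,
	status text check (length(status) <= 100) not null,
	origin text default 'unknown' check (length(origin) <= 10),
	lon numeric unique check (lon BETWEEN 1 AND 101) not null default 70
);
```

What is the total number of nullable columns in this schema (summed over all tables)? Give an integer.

21

shipments: 8 nullable (shipment_id, name, window_end, capacity, code, fuel, distance, plate — PK (origin) and explicit NOT NULL columns excluded).
clients: 6 nullable (lat, origin, phone, eta, name, code — PK (client_id, weight) and explicit NOT NULL columns excluded).
zones: 3 nullable (priority, distance, zone_id — PK (origin) and explicit NOT NULL columns excluded).
routes: 4 nullable (phone, route_id, capacity, origin — PK none and explicit NOT NULL columns excluded).
Total: 8 + 6 + 3 + 4 = 21.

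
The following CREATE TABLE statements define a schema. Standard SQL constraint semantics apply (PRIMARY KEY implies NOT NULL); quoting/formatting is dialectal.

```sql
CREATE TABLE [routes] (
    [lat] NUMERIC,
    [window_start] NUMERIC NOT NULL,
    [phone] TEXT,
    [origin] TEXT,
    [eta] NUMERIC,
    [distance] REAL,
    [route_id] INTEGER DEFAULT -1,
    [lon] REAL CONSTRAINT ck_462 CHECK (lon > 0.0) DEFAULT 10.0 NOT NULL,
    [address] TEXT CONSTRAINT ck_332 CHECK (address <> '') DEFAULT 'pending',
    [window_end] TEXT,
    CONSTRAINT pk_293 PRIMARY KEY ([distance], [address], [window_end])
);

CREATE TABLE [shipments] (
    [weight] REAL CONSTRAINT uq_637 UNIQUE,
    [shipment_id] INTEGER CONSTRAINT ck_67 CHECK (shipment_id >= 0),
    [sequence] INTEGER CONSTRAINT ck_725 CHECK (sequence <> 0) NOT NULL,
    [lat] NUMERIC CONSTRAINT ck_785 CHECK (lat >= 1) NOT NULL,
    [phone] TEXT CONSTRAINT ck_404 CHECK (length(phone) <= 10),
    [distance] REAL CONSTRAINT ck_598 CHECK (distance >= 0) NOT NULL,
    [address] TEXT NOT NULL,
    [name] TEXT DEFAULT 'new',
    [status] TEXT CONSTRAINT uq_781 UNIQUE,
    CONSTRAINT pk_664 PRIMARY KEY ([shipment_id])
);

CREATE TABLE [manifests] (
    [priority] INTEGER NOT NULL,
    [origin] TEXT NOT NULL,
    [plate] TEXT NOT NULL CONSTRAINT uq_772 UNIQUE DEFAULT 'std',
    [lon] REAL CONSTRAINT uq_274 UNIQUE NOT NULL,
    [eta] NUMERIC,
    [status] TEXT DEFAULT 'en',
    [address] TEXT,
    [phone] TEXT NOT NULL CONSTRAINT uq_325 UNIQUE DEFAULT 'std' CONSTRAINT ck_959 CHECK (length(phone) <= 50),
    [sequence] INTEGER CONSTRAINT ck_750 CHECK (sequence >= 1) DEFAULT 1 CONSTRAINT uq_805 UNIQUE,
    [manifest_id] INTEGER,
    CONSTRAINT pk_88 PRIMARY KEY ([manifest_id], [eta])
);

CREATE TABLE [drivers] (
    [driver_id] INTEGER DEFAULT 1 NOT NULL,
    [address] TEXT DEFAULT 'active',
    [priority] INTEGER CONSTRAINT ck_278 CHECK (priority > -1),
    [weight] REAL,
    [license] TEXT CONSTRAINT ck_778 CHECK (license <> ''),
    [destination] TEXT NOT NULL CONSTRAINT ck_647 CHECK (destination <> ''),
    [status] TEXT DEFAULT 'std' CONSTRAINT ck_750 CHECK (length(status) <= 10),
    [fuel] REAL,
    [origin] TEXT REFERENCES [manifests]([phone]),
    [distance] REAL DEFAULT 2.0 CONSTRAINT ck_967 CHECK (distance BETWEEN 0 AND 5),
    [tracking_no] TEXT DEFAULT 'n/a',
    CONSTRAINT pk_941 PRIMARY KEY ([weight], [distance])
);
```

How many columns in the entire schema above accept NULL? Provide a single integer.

19

routes: 5 nullable (lat, phone, origin, eta, route_id — PK (distance, address, window_end) and explicit NOT NULL columns excluded).
shipments: 4 nullable (weight, phone, name, status — PK (shipment_id) and explicit NOT NULL columns excluded).
manifests: 3 nullable (status, address, sequence — PK (manifest_id, eta) and explicit NOT NULL columns excluded).
drivers: 7 nullable (address, priority, license, status, fuel, origin, tracking_no — PK (weight, distance) and explicit NOT NULL columns excluded).
Total: 5 + 4 + 3 + 7 = 19.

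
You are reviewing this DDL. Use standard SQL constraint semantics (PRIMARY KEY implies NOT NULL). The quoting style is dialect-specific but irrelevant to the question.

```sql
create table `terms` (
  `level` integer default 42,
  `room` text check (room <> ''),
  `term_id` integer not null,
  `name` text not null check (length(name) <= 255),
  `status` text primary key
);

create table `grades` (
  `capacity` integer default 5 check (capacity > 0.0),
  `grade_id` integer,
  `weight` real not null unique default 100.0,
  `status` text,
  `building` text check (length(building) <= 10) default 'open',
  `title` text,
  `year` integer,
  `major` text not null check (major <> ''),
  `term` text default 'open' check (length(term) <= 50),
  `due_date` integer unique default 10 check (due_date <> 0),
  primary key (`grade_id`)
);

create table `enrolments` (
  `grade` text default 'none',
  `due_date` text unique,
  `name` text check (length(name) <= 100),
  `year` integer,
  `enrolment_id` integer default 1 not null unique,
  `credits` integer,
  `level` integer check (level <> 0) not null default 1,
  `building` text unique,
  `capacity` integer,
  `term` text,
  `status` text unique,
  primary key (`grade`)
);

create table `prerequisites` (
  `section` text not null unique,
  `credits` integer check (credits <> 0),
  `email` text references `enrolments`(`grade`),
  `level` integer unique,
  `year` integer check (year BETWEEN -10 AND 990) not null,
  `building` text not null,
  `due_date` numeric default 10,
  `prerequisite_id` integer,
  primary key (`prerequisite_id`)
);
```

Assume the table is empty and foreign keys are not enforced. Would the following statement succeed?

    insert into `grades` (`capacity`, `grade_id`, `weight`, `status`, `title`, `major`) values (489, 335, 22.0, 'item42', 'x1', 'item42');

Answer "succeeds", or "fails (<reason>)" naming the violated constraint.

succeeds

NOT NULL columns: grade_id is supplied; major is supplied; weight is supplied.
CHECK constraints: 489 satisfies (capacity > 0.0); 'item42' satisfies (major <> '').
No constraint is violated.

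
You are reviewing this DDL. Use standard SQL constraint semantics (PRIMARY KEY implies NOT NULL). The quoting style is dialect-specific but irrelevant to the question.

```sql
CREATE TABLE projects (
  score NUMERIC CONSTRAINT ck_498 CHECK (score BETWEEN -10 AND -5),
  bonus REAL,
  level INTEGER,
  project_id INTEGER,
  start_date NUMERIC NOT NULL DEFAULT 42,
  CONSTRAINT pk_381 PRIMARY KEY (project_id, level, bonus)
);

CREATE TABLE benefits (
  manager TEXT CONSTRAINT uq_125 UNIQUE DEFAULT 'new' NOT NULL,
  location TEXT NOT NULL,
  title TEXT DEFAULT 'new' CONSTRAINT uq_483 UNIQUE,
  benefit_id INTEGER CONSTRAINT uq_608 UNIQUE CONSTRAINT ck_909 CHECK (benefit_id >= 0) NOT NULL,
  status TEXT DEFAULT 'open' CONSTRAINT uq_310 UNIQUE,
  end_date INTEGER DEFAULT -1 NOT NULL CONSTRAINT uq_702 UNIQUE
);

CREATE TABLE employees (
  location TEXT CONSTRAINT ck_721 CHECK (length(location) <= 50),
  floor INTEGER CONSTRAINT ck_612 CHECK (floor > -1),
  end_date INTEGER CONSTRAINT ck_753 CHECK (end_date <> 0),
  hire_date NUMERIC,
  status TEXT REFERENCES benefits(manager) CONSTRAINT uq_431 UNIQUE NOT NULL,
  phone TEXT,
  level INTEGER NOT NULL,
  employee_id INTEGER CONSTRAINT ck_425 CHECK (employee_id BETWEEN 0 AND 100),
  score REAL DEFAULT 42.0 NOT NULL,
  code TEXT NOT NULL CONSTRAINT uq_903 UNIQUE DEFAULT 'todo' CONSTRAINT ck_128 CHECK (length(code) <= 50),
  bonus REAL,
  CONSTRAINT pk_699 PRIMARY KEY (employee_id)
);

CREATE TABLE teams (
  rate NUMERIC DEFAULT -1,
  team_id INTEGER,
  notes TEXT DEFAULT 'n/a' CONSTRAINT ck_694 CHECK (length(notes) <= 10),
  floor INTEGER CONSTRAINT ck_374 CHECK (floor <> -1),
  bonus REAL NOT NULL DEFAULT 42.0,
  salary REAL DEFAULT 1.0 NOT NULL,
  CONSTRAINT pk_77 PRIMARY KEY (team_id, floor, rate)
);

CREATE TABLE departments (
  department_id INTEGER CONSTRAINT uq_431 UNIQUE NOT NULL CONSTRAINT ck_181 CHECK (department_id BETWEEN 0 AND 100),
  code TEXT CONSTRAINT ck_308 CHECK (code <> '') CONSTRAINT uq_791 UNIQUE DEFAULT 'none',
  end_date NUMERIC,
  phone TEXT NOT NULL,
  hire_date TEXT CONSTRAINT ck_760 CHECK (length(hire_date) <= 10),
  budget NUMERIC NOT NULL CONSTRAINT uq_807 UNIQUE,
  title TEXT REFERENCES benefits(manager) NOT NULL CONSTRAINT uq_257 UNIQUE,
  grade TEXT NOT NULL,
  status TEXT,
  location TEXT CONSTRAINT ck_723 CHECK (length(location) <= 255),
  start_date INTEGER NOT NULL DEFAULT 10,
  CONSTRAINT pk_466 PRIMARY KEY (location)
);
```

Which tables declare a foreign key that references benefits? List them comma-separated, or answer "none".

- employees.status references benefits(manager).
- departments.title references benefits(manager).

employees, departments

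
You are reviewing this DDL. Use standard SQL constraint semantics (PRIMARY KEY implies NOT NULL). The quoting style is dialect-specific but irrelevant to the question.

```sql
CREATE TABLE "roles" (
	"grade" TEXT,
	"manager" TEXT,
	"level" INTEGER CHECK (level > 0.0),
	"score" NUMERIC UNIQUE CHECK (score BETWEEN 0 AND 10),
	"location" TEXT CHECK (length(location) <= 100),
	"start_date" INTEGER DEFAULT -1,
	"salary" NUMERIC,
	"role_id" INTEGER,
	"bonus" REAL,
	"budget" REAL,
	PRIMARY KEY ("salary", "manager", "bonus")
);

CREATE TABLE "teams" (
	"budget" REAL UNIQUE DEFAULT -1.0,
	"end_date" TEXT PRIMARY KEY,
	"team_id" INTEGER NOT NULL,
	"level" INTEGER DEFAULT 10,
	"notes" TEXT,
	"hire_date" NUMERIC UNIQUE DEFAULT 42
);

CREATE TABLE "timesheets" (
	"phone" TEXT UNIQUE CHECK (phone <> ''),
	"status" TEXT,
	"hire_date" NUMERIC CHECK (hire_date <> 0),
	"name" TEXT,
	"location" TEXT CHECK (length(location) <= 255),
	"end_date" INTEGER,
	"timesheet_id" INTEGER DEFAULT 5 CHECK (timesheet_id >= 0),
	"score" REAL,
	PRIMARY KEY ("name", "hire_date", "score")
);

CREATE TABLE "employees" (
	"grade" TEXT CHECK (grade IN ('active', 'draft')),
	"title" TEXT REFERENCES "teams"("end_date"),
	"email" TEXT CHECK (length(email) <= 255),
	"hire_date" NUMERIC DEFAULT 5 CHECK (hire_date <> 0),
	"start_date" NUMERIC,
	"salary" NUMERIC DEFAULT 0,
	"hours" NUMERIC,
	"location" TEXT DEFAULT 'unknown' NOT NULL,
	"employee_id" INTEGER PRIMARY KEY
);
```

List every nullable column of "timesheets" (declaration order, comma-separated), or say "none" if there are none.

- phone: CHECK does not forbid NULL (a CHECK constraint passes when its expression is NULL) → nullable.
- status: no NOT NULL constraint applies → nullable.
- hire_date: part of the PRIMARY KEY, which implies NOT NULL → not nullable.
- name: part of the PRIMARY KEY, which implies NOT NULL → not nullable.
- location: CHECK does not forbid NULL (a CHECK constraint passes when its expression is NULL) → nullable.
- end_date: no NOT NULL constraint applies → nullable.
- timesheet_id: CHECK does not forbid NULL (a CHECK constraint passes when its expression is NULL) → nullable.
- score: part of the PRIMARY KEY, which implies NOT NULL → not nullable.

phone, status, location, end_date, timesheet_id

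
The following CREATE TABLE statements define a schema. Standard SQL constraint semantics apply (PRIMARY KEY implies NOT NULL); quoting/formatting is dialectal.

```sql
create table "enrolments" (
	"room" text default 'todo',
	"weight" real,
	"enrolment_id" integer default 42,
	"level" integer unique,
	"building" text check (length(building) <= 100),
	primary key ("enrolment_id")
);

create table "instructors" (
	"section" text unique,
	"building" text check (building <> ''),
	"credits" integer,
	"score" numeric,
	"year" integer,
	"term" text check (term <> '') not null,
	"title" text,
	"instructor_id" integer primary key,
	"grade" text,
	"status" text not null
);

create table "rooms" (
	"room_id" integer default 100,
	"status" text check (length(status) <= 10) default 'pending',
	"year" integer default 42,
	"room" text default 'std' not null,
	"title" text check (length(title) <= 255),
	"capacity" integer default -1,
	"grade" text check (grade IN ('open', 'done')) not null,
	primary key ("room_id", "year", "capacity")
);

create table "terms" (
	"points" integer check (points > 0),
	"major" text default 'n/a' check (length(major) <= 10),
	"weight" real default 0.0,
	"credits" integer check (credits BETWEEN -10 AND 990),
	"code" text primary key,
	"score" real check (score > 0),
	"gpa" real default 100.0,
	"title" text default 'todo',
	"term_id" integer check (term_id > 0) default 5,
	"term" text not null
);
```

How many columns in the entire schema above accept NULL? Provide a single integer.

21

enrolments: 4 nullable (room, weight, level, building — PK (enrolment_id) and explicit NOT NULL columns excluded).
instructors: 7 nullable (section, building, credits, score, year, title, grade — PK (instructor_id) and explicit NOT NULL columns excluded).
rooms: 2 nullable (status, title — PK (room_id, year, capacity) and explicit NOT NULL columns excluded).
terms: 8 nullable (points, major, weight, credits, score, gpa, title, term_id — PK (code) and explicit NOT NULL columns excluded).
Total: 4 + 7 + 2 + 8 = 21.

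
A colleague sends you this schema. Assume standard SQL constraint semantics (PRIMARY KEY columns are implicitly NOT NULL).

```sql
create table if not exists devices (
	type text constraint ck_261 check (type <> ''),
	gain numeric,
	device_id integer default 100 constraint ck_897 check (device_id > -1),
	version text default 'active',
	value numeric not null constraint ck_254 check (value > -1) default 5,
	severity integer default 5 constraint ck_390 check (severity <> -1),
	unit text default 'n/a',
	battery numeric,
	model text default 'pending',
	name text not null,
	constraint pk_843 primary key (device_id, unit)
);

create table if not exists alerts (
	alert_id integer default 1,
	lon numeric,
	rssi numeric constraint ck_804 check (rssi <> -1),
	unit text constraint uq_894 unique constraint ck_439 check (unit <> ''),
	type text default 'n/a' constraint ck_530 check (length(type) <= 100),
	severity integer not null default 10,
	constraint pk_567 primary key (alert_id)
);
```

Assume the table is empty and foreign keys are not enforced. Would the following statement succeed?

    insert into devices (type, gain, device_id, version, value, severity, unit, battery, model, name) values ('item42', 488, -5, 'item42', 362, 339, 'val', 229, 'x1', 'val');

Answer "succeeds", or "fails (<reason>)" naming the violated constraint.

fails (CHECK on device_id)

The value -5 for device_id violates CHECK (device_id > -1).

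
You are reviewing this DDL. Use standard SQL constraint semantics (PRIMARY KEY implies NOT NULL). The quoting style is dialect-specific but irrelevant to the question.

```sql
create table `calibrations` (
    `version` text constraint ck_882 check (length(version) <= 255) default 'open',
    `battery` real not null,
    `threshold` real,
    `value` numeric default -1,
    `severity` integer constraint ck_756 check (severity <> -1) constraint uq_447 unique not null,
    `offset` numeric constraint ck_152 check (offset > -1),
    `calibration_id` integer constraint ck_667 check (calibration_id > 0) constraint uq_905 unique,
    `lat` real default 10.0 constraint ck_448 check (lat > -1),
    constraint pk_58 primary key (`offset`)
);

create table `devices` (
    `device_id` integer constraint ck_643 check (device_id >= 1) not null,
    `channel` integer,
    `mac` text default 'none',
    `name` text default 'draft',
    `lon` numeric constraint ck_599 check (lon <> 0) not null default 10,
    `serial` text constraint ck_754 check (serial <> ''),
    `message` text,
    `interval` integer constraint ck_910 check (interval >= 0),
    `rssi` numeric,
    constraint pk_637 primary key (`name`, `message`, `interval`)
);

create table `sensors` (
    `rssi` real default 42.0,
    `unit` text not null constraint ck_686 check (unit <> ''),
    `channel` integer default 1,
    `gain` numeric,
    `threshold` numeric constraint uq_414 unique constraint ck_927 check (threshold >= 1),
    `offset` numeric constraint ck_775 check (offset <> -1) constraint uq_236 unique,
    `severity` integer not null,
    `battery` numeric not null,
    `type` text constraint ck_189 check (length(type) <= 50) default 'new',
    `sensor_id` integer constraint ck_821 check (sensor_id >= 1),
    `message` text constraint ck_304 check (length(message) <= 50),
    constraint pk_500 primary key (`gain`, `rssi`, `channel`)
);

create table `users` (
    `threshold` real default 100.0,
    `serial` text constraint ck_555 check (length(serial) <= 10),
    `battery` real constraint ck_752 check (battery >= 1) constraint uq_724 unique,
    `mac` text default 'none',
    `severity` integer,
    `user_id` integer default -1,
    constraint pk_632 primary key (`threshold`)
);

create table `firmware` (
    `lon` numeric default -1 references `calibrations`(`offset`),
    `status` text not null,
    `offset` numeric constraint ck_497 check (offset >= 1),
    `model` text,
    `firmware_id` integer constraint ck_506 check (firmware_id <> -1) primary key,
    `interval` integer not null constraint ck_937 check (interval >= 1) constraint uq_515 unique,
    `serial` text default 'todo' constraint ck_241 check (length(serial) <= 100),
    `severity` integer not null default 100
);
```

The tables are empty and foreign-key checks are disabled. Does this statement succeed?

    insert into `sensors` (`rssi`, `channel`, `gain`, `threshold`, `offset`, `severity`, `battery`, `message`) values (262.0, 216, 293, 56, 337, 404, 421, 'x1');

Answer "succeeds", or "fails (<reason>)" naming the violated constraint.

fails (NOT NULL on unit)

unit is omitted from the column list and has no DEFAULT, so it would receive NULL.
But unit is declared NOT NULL.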